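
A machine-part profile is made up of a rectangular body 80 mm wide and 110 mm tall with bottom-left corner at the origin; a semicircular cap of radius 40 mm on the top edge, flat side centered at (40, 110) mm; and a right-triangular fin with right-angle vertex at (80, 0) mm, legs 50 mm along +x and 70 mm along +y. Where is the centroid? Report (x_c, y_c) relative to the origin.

x_c = 47.59 mm, y_c = 64.61 mm

rectangular body: A = 80 × 110 = 8800.00, centroid at (40.00, 55.00).
semicircular top: A = ½π·40² = 2513.27, centroid at (40.00, 126.98).
triangular fin: A = ½·50·70 = 1750.00, centroid at (96.67, 23.33).
ΣA = 13063.27 mm²
ΣAx_c = (8800.00)(40.00) + (2513.27)(40.00) + (1750.00)(96.67) = 621697.63 mm³
ΣAy_c = (8800.00)(55.00) + (2513.27)(126.98) + (1750.00)(23.33) = 843960.15 mm³
x_c = 621697.63 / 13063.27 = 47.59 mm
y_c = 843960.15 / 13063.27 = 64.61 mm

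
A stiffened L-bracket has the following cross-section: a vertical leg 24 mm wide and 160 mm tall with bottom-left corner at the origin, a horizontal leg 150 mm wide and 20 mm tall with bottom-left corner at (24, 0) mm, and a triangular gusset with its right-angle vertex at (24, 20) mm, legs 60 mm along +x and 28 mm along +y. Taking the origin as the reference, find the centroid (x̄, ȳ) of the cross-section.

x̄ = 49.48 mm, ȳ = 47.11 mm

vertical leg: A = 24 × 160 = 3840.00, centroid at (12.00, 80.00).
horizontal leg: A = 150 × 20 = 3000.00, centroid at (99.00, 10.00).
gusset: A = ½·60·28 = 840.00, centroid at (44.00, 29.33).
ΣA = 7680.00 mm², ΣAx̄ = 380040.00 mm³, ΣAȳ = 361840.00 mm³.
x̄ = 380040.00/7680.00 = 49.48 mm; ȳ = 361840.00/7680.00 = 47.11 mm.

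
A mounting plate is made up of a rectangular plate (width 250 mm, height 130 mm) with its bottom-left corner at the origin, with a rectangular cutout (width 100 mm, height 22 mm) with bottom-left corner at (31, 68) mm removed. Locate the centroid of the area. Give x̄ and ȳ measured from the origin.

x̄ = 128.19 mm, ȳ = 63.98 mm

plate: A = 250 × 130 = 32500.00, centroid at (125.00, 65.00).
hole: A = −(100 × 22) = -2200.00, centroid at (81.00, 79.00).
ΣA = 30300.00 mm², ΣAx̄ = 3884300.00 mm³, ΣAȳ = 1938700.00 mm³.
x̄ = 3884300.00/30300.00 = 128.19 mm; ȳ = 1938700.00/30300.00 = 63.98 mm.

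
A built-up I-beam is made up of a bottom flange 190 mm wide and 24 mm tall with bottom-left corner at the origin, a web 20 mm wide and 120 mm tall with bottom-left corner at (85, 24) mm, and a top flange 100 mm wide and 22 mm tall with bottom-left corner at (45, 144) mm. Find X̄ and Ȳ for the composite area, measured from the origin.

X̄ = 95.00 mm, Ȳ = 65.21 mm

bottom flange: A = 190 × 24 = 4560.00, centroid at (95.00, 12.00).
web: A = 20 × 120 = 2400.00, centroid at (95.00, 84.00).
top flange: A = 100 × 22 = 2200.00, centroid at (95.00, 155.00).
ΣA = 9160.00 mm², ΣAX̄ = 870200.00 mm³, ΣAȲ = 597320.00 mm³.
X̄ = 870200.00/9160.00 = 95.00 mm; Ȳ = 597320.00/9160.00 = 65.21 mm.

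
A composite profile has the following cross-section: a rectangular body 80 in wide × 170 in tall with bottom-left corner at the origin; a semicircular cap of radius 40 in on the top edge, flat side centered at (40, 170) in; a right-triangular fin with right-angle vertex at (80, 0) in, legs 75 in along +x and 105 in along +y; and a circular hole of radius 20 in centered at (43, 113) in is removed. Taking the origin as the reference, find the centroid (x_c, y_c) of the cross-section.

x_c = 53.42 in, y_c = 86.29 in

Part | A | x̄ᵢ | ȳᵢ | A·x̄ᵢ | A·ȳᵢ
rectangular body | 13600.00 | 40.00 | 85.00 | 544000.00 | 1156000.00
semicircular top | 2513.27 | 40.00 | 186.98 | 100530.96 | 469923.27
triangular fin | 3937.50 | 105.00 | 35.00 | 413437.50 | 137812.50
hole | -1256.64 | 43.00 | 113.00 | -54035.39 | -141999.99
Σ | 18794.14 |  |  | 1003933.07 | 1621735.78
x_c = 1003933.07 / 18794.14 = 53.42 in
y_c = 1621735.78 / 18794.14 = 86.29 in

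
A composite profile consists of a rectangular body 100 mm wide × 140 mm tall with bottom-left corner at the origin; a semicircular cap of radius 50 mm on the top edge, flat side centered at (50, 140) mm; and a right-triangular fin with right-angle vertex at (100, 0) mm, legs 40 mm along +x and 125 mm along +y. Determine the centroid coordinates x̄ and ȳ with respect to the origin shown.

x̄ = 57.75 mm, ȳ = 84.07 mm

rectangular body: A = 100 × 140 = 14000.00, centroid at (50.00, 70.00).
semicircular top: A = ½π·50² = 3926.99, centroid at (50.00, 161.22).
triangular fin: A = ½·40·125 = 2500.00, centroid at (113.33, 41.67).
ΣA = 20426.99 mm², ΣAx̄ = 1179682.87 mm³, ΣAȳ = 1717278.71 mm³.
x̄ = 1179682.87/20426.99 = 57.75 mm; ȳ = 1717278.71/20426.99 = 84.07 mm.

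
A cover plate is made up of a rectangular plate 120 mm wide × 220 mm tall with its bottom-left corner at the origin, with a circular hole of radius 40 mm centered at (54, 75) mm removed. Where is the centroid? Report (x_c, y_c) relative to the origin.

x_c = 61.41 mm, y_c = 118.23 mm

plate: A = 120 × 220 = 26400.00, centroid at (60.00, 110.00).
hole: A = −π·40² = -5026.55, centroid at (54.00, 75.00).
ΣA = 21373.45 mm², ΣAx_c = 1312566.39 mm³, ΣAy_c = 2527008.88 mm³.
x_c = 1312566.39/21373.45 = 61.41 mm; y_c = 2527008.88/21373.45 = 118.23 mm.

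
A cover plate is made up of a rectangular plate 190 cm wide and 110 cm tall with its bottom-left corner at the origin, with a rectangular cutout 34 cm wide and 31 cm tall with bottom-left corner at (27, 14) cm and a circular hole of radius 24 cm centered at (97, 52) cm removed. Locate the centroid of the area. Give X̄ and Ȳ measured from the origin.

plate: A = 190 × 110 = 20900.00, centroid at (95.00, 55.00).
hole 1: A = −(34 × 31) = -1054.00, centroid at (44.00, 29.50).
hole 2: A = −π·24² = -1809.56, centroid at (97.00, 52.00).
ΣA = 18036.44 cm²
ΣAX̄ = (20900.00)(95.00) + (-1054.00)(44.00) + (-1809.56)(97.00) = 1763596.94 cm³
ΣAȲ = (20900.00)(55.00) + (-1054.00)(29.50) + (-1809.56)(52.00) = 1024310.02 cm³
X̄ = 1763596.94 / 18036.44 = 97.78 cm
Ȳ = 1024310.02 / 18036.44 = 56.79 cm

X̄ = 97.78 cm, Ȳ = 56.79 cm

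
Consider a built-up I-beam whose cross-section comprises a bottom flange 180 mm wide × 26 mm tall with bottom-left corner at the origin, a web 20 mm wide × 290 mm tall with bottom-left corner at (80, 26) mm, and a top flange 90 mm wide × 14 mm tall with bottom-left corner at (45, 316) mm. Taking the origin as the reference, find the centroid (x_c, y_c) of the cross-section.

Part | A | x̄ᵢ | ȳᵢ | A·x̄ᵢ | A·ȳᵢ
bottom flange | 4680.00 | 90.00 | 13.00 | 421200.00 | 60840.00
web | 5800.00 | 90.00 | 171.00 | 522000.00 | 991800.00
top flange | 1260.00 | 90.00 | 323.00 | 113400.00 | 406980.00
Σ | 11740.00 |  |  | 1056600.00 | 1459620.00
x_c = 1056600.00 / 11740.00 = 90.00 mm
y_c = 1459620.00 / 11740.00 = 124.33 mm

x_c = 90.00 mm, y_c = 124.33 mm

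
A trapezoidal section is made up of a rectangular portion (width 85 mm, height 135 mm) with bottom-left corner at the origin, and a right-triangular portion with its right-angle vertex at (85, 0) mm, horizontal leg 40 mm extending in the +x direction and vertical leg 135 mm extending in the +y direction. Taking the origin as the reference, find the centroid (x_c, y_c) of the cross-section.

x_c = 53.13 mm, y_c = 63.21 mm

rectangular portion: A = 85 × 135 = 11475.00, centroid at (42.50, 67.50).
triangular portion: A = ½·40·135 = 2700.00, centroid at (98.33, 45.00).
ΣA = 14175.00 mm²
ΣAx_c = (11475.00)(42.50) + (2700.00)(98.33) = 753187.50 mm³
ΣAy_c = (11475.00)(67.50) + (2700.00)(45.00) = 896062.50 mm³
x_c = 753187.50 / 14175.00 = 53.13 mm
y_c = 896062.50 / 14175.00 = 63.21 mm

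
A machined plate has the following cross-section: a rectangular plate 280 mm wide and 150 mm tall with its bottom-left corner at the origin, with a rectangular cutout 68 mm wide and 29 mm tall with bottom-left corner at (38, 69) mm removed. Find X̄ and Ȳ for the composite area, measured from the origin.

Part | A | x̄ᵢ | ȳᵢ | A·x̄ᵢ | A·ȳᵢ
plate | 42000.00 | 140.00 | 75.00 | 5880000.00 | 3150000.00
hole | -1972.00 | 72.00 | 83.50 | -141984.00 | -164662.00
Σ | 40028.00 |  |  | 5738016.00 | 2985338.00
X̄ = 5738016.00 / 40028.00 = 143.35 mm
Ȳ = 2985338.00 / 40028.00 = 74.58 mm

X̄ = 143.35 mm, Ȳ = 74.58 mm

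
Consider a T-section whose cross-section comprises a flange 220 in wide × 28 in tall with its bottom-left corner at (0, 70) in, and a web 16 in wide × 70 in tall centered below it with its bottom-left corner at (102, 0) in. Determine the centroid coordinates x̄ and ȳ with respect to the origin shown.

x̄ = 110.00 in, ȳ = 76.46 in

web: A = 16 × 70 = 1120.00, centroid at (110.00, 35.00).
flange: A = 220 × 28 = 6160.00, centroid at (110.00, 84.00).
ΣA = 7280.00 in², ΣAx̄ = 800800.00 in³, ΣAȳ = 556640.00 in³.
x̄ = 800800.00/7280.00 = 110.00 in; ȳ = 556640.00/7280.00 = 76.46 in.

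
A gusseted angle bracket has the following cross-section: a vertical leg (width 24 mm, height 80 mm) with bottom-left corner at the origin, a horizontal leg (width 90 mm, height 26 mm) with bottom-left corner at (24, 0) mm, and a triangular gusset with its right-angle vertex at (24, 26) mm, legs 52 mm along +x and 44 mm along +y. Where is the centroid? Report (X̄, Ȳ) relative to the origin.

X̄ = 42.89 mm, Ȳ = 28.45 mm

vertical leg: A = 24 × 80 = 1920.00, centroid at (12.00, 40.00).
horizontal leg: A = 90 × 26 = 2340.00, centroid at (69.00, 13.00).
gusset: A = ½·52·44 = 1144.00, centroid at (41.33, 40.67).
ΣA = 5404.00 mm², ΣAX̄ = 231785.33 mm³, ΣAȲ = 153742.67 mm³.
X̄ = 231785.33/5404.00 = 42.89 mm; Ȳ = 153742.67/5404.00 = 28.45 mm.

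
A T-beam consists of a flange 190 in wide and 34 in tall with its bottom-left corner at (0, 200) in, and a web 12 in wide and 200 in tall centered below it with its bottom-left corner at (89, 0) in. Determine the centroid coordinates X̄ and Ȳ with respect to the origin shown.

X̄ = 95.00 in, Ȳ = 185.31 in

web: A = 12 × 200 = 2400.00, centroid at (95.00, 100.00).
flange: A = 190 × 34 = 6460.00, centroid at (95.00, 217.00).
ΣA = 8860.00 in²
ΣAX̄ = (2400.00)(95.00) + (6460.00)(95.00) = 841700.00 in³
ΣAȲ = (2400.00)(100.00) + (6460.00)(217.00) = 1641820.00 in³
X̄ = 841700.00 / 8860.00 = 95.00 in
Ȳ = 1641820.00 / 8860.00 = 185.31 in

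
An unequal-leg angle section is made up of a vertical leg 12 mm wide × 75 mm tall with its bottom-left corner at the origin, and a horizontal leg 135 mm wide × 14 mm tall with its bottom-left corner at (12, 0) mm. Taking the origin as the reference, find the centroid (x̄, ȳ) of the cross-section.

x̄ = 55.79 mm, ȳ = 16.84 mm

vertical leg: A = 12 × 75 = 900.00, centroid at (6.00, 37.50).
horizontal leg: A = 135 × 14 = 1890.00, centroid at (79.50, 7.00).
ΣA = 2790.00 mm², ΣAx̄ = 155655.00 mm³, ΣAȳ = 46980.00 mm³.
x̄ = 155655.00/2790.00 = 55.79 mm; ȳ = 46980.00/2790.00 = 16.84 mm.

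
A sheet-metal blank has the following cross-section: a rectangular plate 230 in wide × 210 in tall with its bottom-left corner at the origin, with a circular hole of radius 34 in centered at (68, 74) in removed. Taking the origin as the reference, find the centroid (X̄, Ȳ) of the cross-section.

plate: A = 230 × 210 = 48300.00, centroid at (115.00, 105.00).
hole: A = −π·34² = -3631.68, centroid at (68.00, 74.00).
ΣA = 44668.32 in², ΣAX̄ = 5307545.68 in³, ΣAȲ = 4802755.60 in³.
X̄ = 5307545.68/44668.32 = 118.82 in; Ȳ = 4802755.60/44668.32 = 107.52 in.

X̄ = 118.82 in, Ȳ = 107.52 in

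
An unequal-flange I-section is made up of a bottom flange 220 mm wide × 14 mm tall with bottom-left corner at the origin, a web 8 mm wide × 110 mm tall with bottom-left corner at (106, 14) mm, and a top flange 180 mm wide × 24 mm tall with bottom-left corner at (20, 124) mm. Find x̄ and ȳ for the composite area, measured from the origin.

bottom flange: A = 220 × 14 = 3080.00, centroid at (110.00, 7.00).
web: A = 8 × 110 = 880.00, centroid at (110.00, 69.00).
top flange: A = 180 × 24 = 4320.00, centroid at (110.00, 136.00).
ΣA = 8280.00 mm²
ΣAx̄ = (3080.00)(110.00) + (880.00)(110.00) + (4320.00)(110.00) = 910800.00 mm³
ΣAȳ = (3080.00)(7.00) + (880.00)(69.00) + (4320.00)(136.00) = 669800.00 mm³
x̄ = 910800.00 / 8280.00 = 110.00 mm
ȳ = 669800.00 / 8280.00 = 80.89 mm

x̄ = 110.00 mm, ȳ = 80.89 mm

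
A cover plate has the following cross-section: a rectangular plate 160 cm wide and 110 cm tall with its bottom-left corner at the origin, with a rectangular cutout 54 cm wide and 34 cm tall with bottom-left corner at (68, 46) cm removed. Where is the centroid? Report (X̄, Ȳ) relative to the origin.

Part | A | x̄ᵢ | ȳᵢ | A·x̄ᵢ | A·ȳᵢ
plate | 17600.00 | 80.00 | 55.00 | 1408000.00 | 968000.00
hole | -1836.00 | 95.00 | 63.00 | -174420.00 | -115668.00
Σ | 15764.00 |  |  | 1233580.00 | 852332.00
X̄ = 1233580.00 / 15764.00 = 78.25 cm
Ȳ = 852332.00 / 15764.00 = 54.07 cm

X̄ = 78.25 cm, Ȳ = 54.07 cm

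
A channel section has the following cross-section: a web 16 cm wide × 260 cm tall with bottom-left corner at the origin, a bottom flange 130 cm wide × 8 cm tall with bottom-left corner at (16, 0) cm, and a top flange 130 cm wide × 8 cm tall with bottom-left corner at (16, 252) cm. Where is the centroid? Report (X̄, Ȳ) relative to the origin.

X̄ = 32.33 cm, Ȳ = 130.00 cm

web: A = 16 × 260 = 4160.00, centroid at (8.00, 130.00).
bottom flange: A = 130 × 8 = 1040.00, centroid at (81.00, 4.00).
top flange: A = 130 × 8 = 1040.00, centroid at (81.00, 256.00).
ΣA = 6240.00 cm²
ΣAX̄ = (4160.00)(8.00) + (1040.00)(81.00) + (1040.00)(81.00) = 201760.00 cm³
ΣAȲ = (4160.00)(130.00) + (1040.00)(4.00) + (1040.00)(256.00) = 811200.00 cm³
X̄ = 201760.00 / 6240.00 = 32.33 cm
Ȳ = 811200.00 / 6240.00 = 130.00 cm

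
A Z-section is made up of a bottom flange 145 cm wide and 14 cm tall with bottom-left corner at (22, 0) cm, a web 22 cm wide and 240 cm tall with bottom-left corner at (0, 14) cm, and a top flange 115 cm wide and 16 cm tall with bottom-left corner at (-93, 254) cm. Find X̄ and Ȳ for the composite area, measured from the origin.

Part | A | x̄ᵢ | ȳᵢ | A·x̄ᵢ | A·ȳᵢ
bottom flange | 2030.00 | 94.50 | 7.00 | 191835.00 | 14210.00
web | 5280.00 | 11.00 | 134.00 | 58080.00 | 707520.00
top flange | 1840.00 | -35.50 | 262.00 | -65320.00 | 482080.00
Σ | 9150.00 |  |  | 184595.00 | 1203810.00
X̄ = 184595.00 / 9150.00 = 20.17 cm
Ȳ = 1203810.00 / 9150.00 = 131.56 cm

X̄ = 20.17 cm, Ȳ = 131.56 cm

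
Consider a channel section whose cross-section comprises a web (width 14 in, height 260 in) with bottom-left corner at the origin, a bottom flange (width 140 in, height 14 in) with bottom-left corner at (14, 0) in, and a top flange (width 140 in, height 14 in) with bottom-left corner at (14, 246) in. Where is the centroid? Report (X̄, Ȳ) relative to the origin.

web: A = 14 × 260 = 3640.00, centroid at (7.00, 130.00).
bottom flange: A = 140 × 14 = 1960.00, centroid at (84.00, 7.00).
top flange: A = 140 × 14 = 1960.00, centroid at (84.00, 253.00).
ΣA = 7560.00 in², ΣAX̄ = 354760.00 in³, ΣAȲ = 982800.00 in³.
X̄ = 354760.00/7560.00 = 46.93 in; Ȳ = 982800.00/7560.00 = 130.00 in.

X̄ = 46.93 in, Ȳ = 130.00 in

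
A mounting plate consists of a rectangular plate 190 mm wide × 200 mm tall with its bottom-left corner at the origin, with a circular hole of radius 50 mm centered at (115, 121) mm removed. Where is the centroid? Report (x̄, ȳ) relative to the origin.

plate: A = 190 × 200 = 38000.00, centroid at (95.00, 100.00).
hole: A = −π·50² = -7853.98, centroid at (115.00, 121.00).
ΣA = 30146.02 mm²
ΣAx̄ = (38000.00)(95.00) + (-7853.98)(115.00) = 2706792.11 mm³
ΣAȳ = (38000.00)(100.00) + (-7853.98)(121.00) = 2849668.22 mm³
x̄ = 2706792.11 / 30146.02 = 89.79 mm
ȳ = 2849668.22 / 30146.02 = 94.53 mm

x̄ = 89.79 mm, ȳ = 94.53 mm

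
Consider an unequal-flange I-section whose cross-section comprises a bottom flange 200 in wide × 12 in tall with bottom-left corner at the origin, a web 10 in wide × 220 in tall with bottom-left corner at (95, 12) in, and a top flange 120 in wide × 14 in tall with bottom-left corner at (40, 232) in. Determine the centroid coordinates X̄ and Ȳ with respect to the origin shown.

bottom flange: A = 200 × 12 = 2400.00, centroid at (100.00, 6.00).
web: A = 10 × 220 = 2200.00, centroid at (100.00, 122.00).
top flange: A = 120 × 14 = 1680.00, centroid at (100.00, 239.00).
ΣA = 6280.00 in²
ΣAX̄ = (2400.00)(100.00) + (2200.00)(100.00) + (1680.00)(100.00) = 628000.00 in³
ΣAȲ = (2400.00)(6.00) + (2200.00)(122.00) + (1680.00)(239.00) = 684320.00 in³
X̄ = 628000.00 / 6280.00 = 100.00 in
Ȳ = 684320.00 / 6280.00 = 108.97 in

X̄ = 100.00 in, Ȳ = 108.97 in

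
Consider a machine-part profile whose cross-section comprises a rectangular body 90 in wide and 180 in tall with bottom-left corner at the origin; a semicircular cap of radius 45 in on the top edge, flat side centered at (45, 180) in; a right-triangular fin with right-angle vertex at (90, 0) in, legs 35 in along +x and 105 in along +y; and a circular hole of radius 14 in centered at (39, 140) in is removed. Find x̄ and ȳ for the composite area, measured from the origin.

x̄ = 50.23 in, ȳ = 100.44 in

rectangular body: A = 90 × 180 = 16200.00, centroid at (45.00, 90.00).
semicircular top: A = ½π·45² = 3180.86, centroid at (45.00, 199.10).
triangular fin: A = ½·35·105 = 1837.50, centroid at (101.67, 35.00).
hole: A = −π·14² = -615.75, centroid at (39.00, 140.00).
ΣA = 20602.61 in²
ΣAx̄ = (16200.00)(45.00) + (3180.86)(45.00) + (1837.50)(101.67) + (-615.75)(39.00) = 1034936.98 in³
ΣAȳ = (16200.00)(90.00) + (3180.86)(199.10) + (1837.50)(35.00) + (-615.75)(140.00) = 2069412.46 in³
x̄ = 1034936.98 / 20602.61 = 50.23 in
ȳ = 2069412.46 / 20602.61 = 100.44 in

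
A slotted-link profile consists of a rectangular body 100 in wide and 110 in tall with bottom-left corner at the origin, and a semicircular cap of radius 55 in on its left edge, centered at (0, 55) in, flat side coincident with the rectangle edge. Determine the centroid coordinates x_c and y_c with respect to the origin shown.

rectangular body: A = 100 × 110 = 11000.00, centroid at (50.00, 55.00).
semicircular end: A = ½π·55² = 4751.66, centroid at (-23.34, 55.00).
ΣA = 15751.66 in²
ΣAx_c = (11000.00)(50.00) + (4751.66)(-23.34) = 439083.33 in³
ΣAy_c = (11000.00)(55.00) + (4751.66)(55.00) = 866341.24 in³
x_c = 439083.33 / 15751.66 = 27.88 in
y_c = 866341.24 / 15751.66 = 55.00 in

x_c = 27.88 in, y_c = 55.00 in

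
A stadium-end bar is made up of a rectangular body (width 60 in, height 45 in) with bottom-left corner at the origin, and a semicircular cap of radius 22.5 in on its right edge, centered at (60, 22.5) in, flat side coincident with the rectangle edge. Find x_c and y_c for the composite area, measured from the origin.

x_c = 39.00 in, y_c = 22.50 in

Part | A | x̄ᵢ | ȳᵢ | A·x̄ᵢ | A·ȳᵢ
rectangular body | 2700.00 | 30.00 | 22.50 | 81000.00 | 60750.00
semicircular end | 795.22 | 69.55 | 22.50 | 55306.69 | 17892.35
Σ | 3495.22 |  |  | 136306.69 | 78642.35
x_c = 136306.69 / 3495.22 = 39.00 in
y_c = 78642.35 / 3495.22 = 22.50 in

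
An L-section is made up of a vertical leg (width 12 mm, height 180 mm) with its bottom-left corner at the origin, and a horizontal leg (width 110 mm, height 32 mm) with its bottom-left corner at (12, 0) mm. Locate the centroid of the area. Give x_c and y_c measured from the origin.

x_c = 43.80 mm, y_c = 44.14 mm

vertical leg: A = 12 × 180 = 2160.00, centroid at (6.00, 90.00).
horizontal leg: A = 110 × 32 = 3520.00, centroid at (67.00, 16.00).
ΣA = 5680.00 mm², ΣAx_c = 248800.00 mm³, ΣAy_c = 250720.00 mm³.
x_c = 248800.00/5680.00 = 43.80 mm; y_c = 250720.00/5680.00 = 44.14 mm.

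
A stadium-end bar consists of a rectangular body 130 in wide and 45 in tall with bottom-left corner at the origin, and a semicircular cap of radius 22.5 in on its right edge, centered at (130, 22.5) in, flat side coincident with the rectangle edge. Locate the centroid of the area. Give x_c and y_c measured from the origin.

x_c = 73.92 in, y_c = 22.50 in

rectangular body: A = 130 × 45 = 5850.00, centroid at (65.00, 22.50).
semicircular end: A = ½π·22.5² = 795.22, centroid at (139.55, 22.50).
ΣA = 6645.22 in²
ΣAx_c = (5850.00)(65.00) + (795.22)(139.55) = 491221.78 in³
ΣAy_c = (5850.00)(22.50) + (795.22)(22.50) = 149517.35 in³
x_c = 491221.78 / 6645.22 = 73.92 in
y_c = 149517.35 / 6645.22 = 22.50 in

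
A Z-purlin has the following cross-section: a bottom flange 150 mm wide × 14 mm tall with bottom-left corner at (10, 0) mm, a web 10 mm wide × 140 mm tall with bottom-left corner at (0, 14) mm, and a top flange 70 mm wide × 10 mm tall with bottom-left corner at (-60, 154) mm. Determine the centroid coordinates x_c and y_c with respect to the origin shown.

bottom flange: A = 150 × 14 = 2100.00, centroid at (85.00, 7.00).
web: A = 10 × 140 = 1400.00, centroid at (5.00, 84.00).
top flange: A = 70 × 10 = 700.00, centroid at (-25.00, 159.00).
ΣA = 4200.00 mm²
ΣAx_c = (2100.00)(85.00) + (1400.00)(5.00) + (700.00)(-25.00) = 168000.00 mm³
ΣAy_c = (2100.00)(7.00) + (1400.00)(84.00) + (700.00)(159.00) = 243600.00 mm³
x_c = 168000.00 / 4200.00 = 40.00 mm
y_c = 243600.00 / 4200.00 = 58.00 mm

x_c = 40.00 mm, y_c = 58.00 mm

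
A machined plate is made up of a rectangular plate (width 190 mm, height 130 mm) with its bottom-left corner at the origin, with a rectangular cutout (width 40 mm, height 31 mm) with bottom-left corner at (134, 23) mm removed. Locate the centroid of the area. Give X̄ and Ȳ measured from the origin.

X̄ = 91.88 mm, Ȳ = 66.40 mm

plate: A = 190 × 130 = 24700.00, centroid at (95.00, 65.00).
hole: A = −(40 × 31) = -1240.00, centroid at (154.00, 38.50).
ΣA = 23460.00 mm²
ΣAX̄ = (24700.00)(95.00) + (-1240.00)(154.00) = 2155540.00 mm³
ΣAȲ = (24700.00)(65.00) + (-1240.00)(38.50) = 1557760.00 mm³
X̄ = 2155540.00 / 23460.00 = 91.88 mm
Ȳ = 1557760.00 / 23460.00 = 66.40 mm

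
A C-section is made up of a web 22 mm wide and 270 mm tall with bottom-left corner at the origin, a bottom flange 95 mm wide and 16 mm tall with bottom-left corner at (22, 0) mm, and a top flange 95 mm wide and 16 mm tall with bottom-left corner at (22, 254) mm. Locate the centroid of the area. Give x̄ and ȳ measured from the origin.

web: A = 22 × 270 = 5940.00, centroid at (11.00, 135.00).
bottom flange: A = 95 × 16 = 1520.00, centroid at (69.50, 8.00).
top flange: A = 95 × 16 = 1520.00, centroid at (69.50, 262.00).
ΣA = 8980.00 mm²
ΣAx̄ = (5940.00)(11.00) + (1520.00)(69.50) + (1520.00)(69.50) = 276620.00 mm³
ΣAȳ = (5940.00)(135.00) + (1520.00)(8.00) + (1520.00)(262.00) = 1212300.00 mm³
x̄ = 276620.00 / 8980.00 = 30.80 mm
ȳ = 1212300.00 / 8980.00 = 135.00 mm

x̄ = 30.80 mm, ȳ = 135.00 mm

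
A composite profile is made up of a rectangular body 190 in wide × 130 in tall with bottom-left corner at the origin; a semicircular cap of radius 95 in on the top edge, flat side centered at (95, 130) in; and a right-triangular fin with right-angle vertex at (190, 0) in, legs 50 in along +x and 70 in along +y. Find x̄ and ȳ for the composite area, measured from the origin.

Part | A | x̄ᵢ | ȳᵢ | A·x̄ᵢ | A·ȳᵢ
rectangular body | 24700.00 | 95.00 | 65.00 | 2346500.00 | 1605500.00
semicircular top | 14176.44 | 95.00 | 170.32 | 1346761.50 | 2414520.12
triangular fin | 1750.00 | 206.67 | 23.33 | 361666.67 | 40833.33
Σ | 40626.44 |  |  | 4054928.17 | 4060853.46
x̄ = 4054928.17 / 40626.44 = 99.81 in
ȳ = 4060853.46 / 40626.44 = 99.96 in

x̄ = 99.81 in, ȳ = 99.96 in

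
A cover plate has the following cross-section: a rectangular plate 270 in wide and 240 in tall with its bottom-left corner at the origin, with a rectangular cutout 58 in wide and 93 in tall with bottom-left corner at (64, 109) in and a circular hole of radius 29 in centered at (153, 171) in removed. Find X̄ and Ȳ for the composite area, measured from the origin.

X̄ = 138.15 in, Ȳ = 114.25 in

plate: A = 270 × 240 = 64800.00, centroid at (135.00, 120.00).
hole 1: A = −(58 × 93) = -5394.00, centroid at (93.00, 155.50).
hole 2: A = −π·29² = -2642.08, centroid at (153.00, 171.00).
ΣA = 56763.92 in², ΣAX̄ = 7842119.85 in³, ΣAȲ = 6485437.42 in³.
X̄ = 7842119.85/56763.92 = 138.15 in; Ȳ = 6485437.42/56763.92 = 114.25 in.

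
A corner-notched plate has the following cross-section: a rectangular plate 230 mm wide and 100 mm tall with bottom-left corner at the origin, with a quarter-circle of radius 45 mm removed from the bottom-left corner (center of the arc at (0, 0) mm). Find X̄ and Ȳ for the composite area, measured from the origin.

Part | A | x̄ᵢ | ȳᵢ | A·x̄ᵢ | A·ȳᵢ
plate | 23000.00 | 115.00 | 50.00 | 2645000.00 | 1150000.00
removed quarter-circle | -1590.43 | 19.10 | 19.10 | -30375.00 | -30375.00
Σ | 21409.57 |  |  | 2614625.00 | 1119625.00
X̄ = 2614625.00 / 21409.57 = 122.12 mm
Ȳ = 1119625.00 / 21409.57 = 52.30 mm

X̄ = 122.12 mm, Ȳ = 52.30 mm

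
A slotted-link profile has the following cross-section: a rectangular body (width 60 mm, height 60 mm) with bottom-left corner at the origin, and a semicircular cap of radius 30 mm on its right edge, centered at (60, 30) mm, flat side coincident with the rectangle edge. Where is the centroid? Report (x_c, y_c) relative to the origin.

x_c = 42.05 mm, y_c = 30.00 mm

Part | A | x̄ᵢ | ȳᵢ | A·x̄ᵢ | A·ȳᵢ
rectangular body | 3600.00 | 30.00 | 30.00 | 108000.00 | 108000.00
semicircular end | 1413.72 | 72.73 | 30.00 | 102823.00 | 42411.50
Σ | 5013.72 |  |  | 210823.00 | 150411.50
x_c = 210823.00 / 5013.72 = 42.05 mm
y_c = 150411.50 / 5013.72 = 30.00 mm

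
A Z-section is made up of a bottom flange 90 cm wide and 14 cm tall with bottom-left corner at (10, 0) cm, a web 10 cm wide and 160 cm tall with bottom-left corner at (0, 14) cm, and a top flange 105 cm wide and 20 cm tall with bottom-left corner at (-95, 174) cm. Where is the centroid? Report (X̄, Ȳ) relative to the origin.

X̄ = -2.41 cm, Ȳ = 110.00 cm

Part | A | x̄ᵢ | ȳᵢ | A·x̄ᵢ | A·ȳᵢ
bottom flange | 1260.00 | 55.00 | 7.00 | 69300.00 | 8820.00
web | 1600.00 | 5.00 | 94.00 | 8000.00 | 150400.00
top flange | 2100.00 | -42.50 | 184.00 | -89250.00 | 386400.00
Σ | 4960.00 |  |  | -11950.00 | 545620.00
X̄ = -11950.00 / 4960.00 = -2.41 cm
Ȳ = 545620.00 / 4960.00 = 110.00 cm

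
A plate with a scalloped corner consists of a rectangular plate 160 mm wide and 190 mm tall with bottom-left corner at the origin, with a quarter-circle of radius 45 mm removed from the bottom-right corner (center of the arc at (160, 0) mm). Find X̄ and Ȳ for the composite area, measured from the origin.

plate: A = 160 × 190 = 30400.00, centroid at (80.00, 95.00).
removed quarter-circle: A = −¼π·45² = -1590.43, centroid at (140.90, 19.10).
ΣA = 28809.57 mm², ΣAX̄ = 2207906.00 mm³, ΣAȲ = 2857625.00 mm³.
X̄ = 2207906.00/28809.57 = 76.64 mm; Ȳ = 2857625.00/28809.57 = 99.19 mm.

X̄ = 76.64 mm, Ȳ = 99.19 mm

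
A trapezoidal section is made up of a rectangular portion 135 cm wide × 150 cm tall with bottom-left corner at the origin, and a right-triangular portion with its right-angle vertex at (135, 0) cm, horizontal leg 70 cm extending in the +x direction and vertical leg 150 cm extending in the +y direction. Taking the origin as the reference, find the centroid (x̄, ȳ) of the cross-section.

x̄ = 86.20 cm, ȳ = 69.85 cm

rectangular portion: A = 135 × 150 = 20250.00, centroid at (67.50, 75.00).
triangular portion: A = ½·70·150 = 5250.00, centroid at (158.33, 50.00).
ΣA = 25500.00 cm²
ΣAx̄ = (20250.00)(67.50) + (5250.00)(158.33) = 2198125.00 cm³
ΣAȳ = (20250.00)(75.00) + (5250.00)(50.00) = 1781250.00 cm³
x̄ = 2198125.00 / 25500.00 = 86.20 cm
ȳ = 1781250.00 / 25500.00 = 69.85 cm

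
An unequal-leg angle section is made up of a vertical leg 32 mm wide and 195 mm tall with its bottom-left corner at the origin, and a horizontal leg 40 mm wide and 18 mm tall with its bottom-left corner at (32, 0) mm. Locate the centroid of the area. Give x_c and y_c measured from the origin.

vertical leg: A = 32 × 195 = 6240.00, centroid at (16.00, 97.50).
horizontal leg: A = 40 × 18 = 720.00, centroid at (52.00, 9.00).
ΣA = 6960.00 mm², ΣAx_c = 137280.00 mm³, ΣAy_c = 614880.00 mm³.
x_c = 137280.00/6960.00 = 19.72 mm; y_c = 614880.00/6960.00 = 88.34 mm.

x_c = 19.72 mm, y_c = 88.34 mm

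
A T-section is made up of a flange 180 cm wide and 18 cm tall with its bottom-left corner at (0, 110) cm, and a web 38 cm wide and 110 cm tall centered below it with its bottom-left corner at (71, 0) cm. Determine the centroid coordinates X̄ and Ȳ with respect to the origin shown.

web: A = 38 × 110 = 4180.00, centroid at (90.00, 55.00).
flange: A = 180 × 18 = 3240.00, centroid at (90.00, 119.00).
ΣA = 7420.00 cm², ΣAX̄ = 667800.00 cm³, ΣAȲ = 615460.00 cm³.
X̄ = 667800.00/7420.00 = 90.00 cm; Ȳ = 615460.00/7420.00 = 82.95 cm.

X̄ = 90.00 cm, Ȳ = 82.95 cm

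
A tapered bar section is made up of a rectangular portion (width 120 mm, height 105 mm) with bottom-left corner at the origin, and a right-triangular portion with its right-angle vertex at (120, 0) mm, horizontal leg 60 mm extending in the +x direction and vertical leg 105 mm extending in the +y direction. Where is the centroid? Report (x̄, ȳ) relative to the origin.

Part | A | x̄ᵢ | ȳᵢ | A·x̄ᵢ | A·ȳᵢ
rectangular portion | 12600.00 | 60.00 | 52.50 | 756000.00 | 661500.00
triangular portion | 3150.00 | 140.00 | 35.00 | 441000.00 | 110250.00
Σ | 15750.00 |  |  | 1197000.00 | 771750.00
x̄ = 1197000.00 / 15750.00 = 76.00 mm
ȳ = 771750.00 / 15750.00 = 49.00 mm

x̄ = 76.00 mm, ȳ = 49.00 mm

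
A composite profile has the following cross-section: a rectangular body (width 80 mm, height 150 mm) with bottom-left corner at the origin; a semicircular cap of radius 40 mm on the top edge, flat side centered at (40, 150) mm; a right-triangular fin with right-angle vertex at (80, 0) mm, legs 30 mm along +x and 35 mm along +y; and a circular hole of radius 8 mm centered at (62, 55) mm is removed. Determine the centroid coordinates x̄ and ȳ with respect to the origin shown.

Part | A | x̄ᵢ | ȳᵢ | A·x̄ᵢ | A·ȳᵢ
rectangular body | 12000.00 | 40.00 | 75.00 | 480000.00 | 900000.00
semicircular top | 2513.27 | 40.00 | 166.98 | 100530.96 | 419657.79
triangular fin | 525.00 | 90.00 | 11.67 | 47250.00 | 6125.00
hole | -201.06 | 62.00 | 55.00 | -12465.84 | -11058.41
Σ | 14837.21 |  |  | 615315.13 | 1314724.38
x̄ = 615315.13 / 14837.21 = 41.47 mm
ȳ = 1314724.38 / 14837.21 = 88.61 mm

x̄ = 41.47 mm, ȳ = 88.61 mm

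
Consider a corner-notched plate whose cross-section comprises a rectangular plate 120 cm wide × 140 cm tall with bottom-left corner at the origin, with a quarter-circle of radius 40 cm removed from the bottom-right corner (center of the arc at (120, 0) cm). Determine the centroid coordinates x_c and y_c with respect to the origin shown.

x_c = 56.52 cm, y_c = 74.29 cm

plate: A = 120 × 140 = 16800.00, centroid at (60.00, 70.00).
removed quarter-circle: A = −¼π·40² = -1256.64, centroid at (103.02, 16.98).
ΣA = 15543.36 cm², ΣAx_c = 878536.89 cm³, ΣAy_c = 1154666.67 cm³.
x_c = 878536.89/15543.36 = 56.52 cm; y_c = 1154666.67/15543.36 = 74.29 cm.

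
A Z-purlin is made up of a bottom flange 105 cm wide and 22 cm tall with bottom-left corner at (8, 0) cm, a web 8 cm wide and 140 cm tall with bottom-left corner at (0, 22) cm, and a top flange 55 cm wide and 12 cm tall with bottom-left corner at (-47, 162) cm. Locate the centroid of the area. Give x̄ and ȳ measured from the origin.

Part | A | x̄ᵢ | ȳᵢ | A·x̄ᵢ | A·ȳᵢ
bottom flange | 2310.00 | 60.50 | 11.00 | 139755.00 | 25410.00
web | 1120.00 | 4.00 | 92.00 | 4480.00 | 103040.00
top flange | 660.00 | -19.50 | 168.00 | -12870.00 | 110880.00
Σ | 4090.00 |  |  | 131365.00 | 239330.00
x̄ = 131365.00 / 4090.00 = 32.12 cm
ȳ = 239330.00 / 4090.00 = 58.52 cm

x̄ = 32.12 cm, ȳ = 58.52 cm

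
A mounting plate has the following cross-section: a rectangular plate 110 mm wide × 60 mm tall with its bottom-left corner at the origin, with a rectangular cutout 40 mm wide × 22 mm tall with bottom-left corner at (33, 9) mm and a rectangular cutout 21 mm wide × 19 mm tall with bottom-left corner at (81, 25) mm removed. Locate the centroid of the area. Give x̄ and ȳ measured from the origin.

x̄ = 52.59 mm, ȳ = 31.32 mm

plate: A = 110 × 60 = 6600.00, centroid at (55.00, 30.00).
hole 1: A = −(40 × 22) = -880.00, centroid at (53.00, 20.00).
hole 2: A = −(21 × 19) = -399.00, centroid at (91.50, 34.50).
ΣA = 5321.00 mm²
ΣAx̄ = (6600.00)(55.00) + (-880.00)(53.00) + (-399.00)(91.50) = 279851.50 mm³
ΣAȳ = (6600.00)(30.00) + (-880.00)(20.00) + (-399.00)(34.50) = 166634.50 mm³
x̄ = 279851.50 / 5321.00 = 52.59 mm
ȳ = 166634.50 / 5321.00 = 31.32 mm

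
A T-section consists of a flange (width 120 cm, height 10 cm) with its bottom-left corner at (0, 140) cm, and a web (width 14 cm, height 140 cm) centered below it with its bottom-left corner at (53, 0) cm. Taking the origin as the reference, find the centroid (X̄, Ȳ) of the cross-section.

X̄ = 60.00 cm, Ȳ = 98.48 cm

web: A = 14 × 140 = 1960.00, centroid at (60.00, 70.00).
flange: A = 120 × 10 = 1200.00, centroid at (60.00, 145.00).
ΣA = 3160.00 cm²
ΣAX̄ = (1960.00)(60.00) + (1200.00)(60.00) = 189600.00 cm³
ΣAȲ = (1960.00)(70.00) + (1200.00)(145.00) = 311200.00 cm³
X̄ = 189600.00 / 3160.00 = 60.00 cm
Ȳ = 311200.00 / 3160.00 = 98.48 cm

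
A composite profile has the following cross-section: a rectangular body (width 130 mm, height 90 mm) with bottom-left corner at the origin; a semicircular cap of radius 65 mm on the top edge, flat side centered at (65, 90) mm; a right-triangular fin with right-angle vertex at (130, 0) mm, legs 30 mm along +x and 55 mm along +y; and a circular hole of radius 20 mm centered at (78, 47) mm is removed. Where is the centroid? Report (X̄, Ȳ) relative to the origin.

Part | A | x̄ᵢ | ȳᵢ | A·x̄ᵢ | A·ȳᵢ
rectangular body | 11700.00 | 65.00 | 45.00 | 760500.00 | 526500.00
semicircular top | 6636.61 | 65.00 | 117.59 | 431379.94 | 780378.64
triangular fin | 825.00 | 140.00 | 18.33 | 115500.00 | 15125.00
hole | -1256.64 | 78.00 | 47.00 | -98017.69 | -59061.94
Σ | 17904.98 |  |  | 1209362.25 | 1262941.69
X̄ = 1209362.25 / 17904.98 = 67.54 mm
Ȳ = 1262941.69 / 17904.98 = 70.54 mm

X̄ = 67.54 mm, Ȳ = 70.54 mm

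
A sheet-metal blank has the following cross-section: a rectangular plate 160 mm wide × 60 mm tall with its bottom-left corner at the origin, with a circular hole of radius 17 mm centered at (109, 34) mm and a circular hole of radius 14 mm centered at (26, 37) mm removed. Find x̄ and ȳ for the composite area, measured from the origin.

plate: A = 160 × 60 = 9600.00, centroid at (80.00, 30.00).
hole 1: A = −π·17² = -907.92, centroid at (109.00, 34.00).
hole 2: A = −π·14² = -615.75, centroid at (26.00, 37.00).
ΣA = 8076.33 mm², ΣAx̄ = 653027.13 mm³, ΣAȳ = 234347.88 mm³.
x̄ = 653027.13/8076.33 = 80.86 mm; ȳ = 234347.88/8076.33 = 29.02 mm.

x̄ = 80.86 mm, ȳ = 29.02 mm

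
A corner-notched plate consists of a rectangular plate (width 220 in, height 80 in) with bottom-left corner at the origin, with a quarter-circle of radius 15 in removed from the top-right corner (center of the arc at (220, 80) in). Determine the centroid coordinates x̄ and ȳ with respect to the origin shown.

x̄ = 108.95 in, ȳ = 39.66 in

plate: A = 220 × 80 = 17600.00, centroid at (110.00, 40.00).
removed quarter-circle: A = −¼π·15² = -176.71, centroid at (213.63, 73.63).
ΣA = 17423.29 in², ΣAx̄ = 1898247.79 in³, ΣAȳ = 690987.83 in³.
x̄ = 1898247.79/17423.29 = 108.95 in; ȳ = 690987.83/17423.29 = 39.66 in.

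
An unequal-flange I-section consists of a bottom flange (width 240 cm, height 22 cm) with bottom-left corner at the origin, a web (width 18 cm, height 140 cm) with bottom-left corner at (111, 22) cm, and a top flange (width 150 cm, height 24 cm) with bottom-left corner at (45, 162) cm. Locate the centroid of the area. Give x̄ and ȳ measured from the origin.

x̄ = 120.00 cm, ȳ = 80.38 cm

bottom flange: A = 240 × 22 = 5280.00, centroid at (120.00, 11.00).
web: A = 18 × 140 = 2520.00, centroid at (120.00, 92.00).
top flange: A = 150 × 24 = 3600.00, centroid at (120.00, 174.00).
ΣA = 11400.00 cm², ΣAx̄ = 1368000.00 cm³, ΣAȳ = 916320.00 cm³.
x̄ = 1368000.00/11400.00 = 120.00 cm; ȳ = 916320.00/11400.00 = 80.38 cm.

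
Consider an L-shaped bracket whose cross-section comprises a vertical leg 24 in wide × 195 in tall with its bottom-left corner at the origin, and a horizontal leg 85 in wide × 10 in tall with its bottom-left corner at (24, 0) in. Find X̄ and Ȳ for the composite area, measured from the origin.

X̄ = 20.38 in, Ȳ = 83.28 in

vertical leg: A = 24 × 195 = 4680.00, centroid at (12.00, 97.50).
horizontal leg: A = 85 × 10 = 850.00, centroid at (66.50, 5.00).
ΣA = 5530.00 in²
ΣAX̄ = (4680.00)(12.00) + (850.00)(66.50) = 112685.00 in³
ΣAȲ = (4680.00)(97.50) + (850.00)(5.00) = 460550.00 in³
X̄ = 112685.00 / 5530.00 = 20.38 in
Ȳ = 460550.00 / 5530.00 = 83.28 in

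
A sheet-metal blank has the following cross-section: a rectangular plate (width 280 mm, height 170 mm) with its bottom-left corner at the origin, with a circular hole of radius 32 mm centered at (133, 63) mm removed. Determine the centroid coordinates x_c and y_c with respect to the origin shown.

plate: A = 280 × 170 = 47600.00, centroid at (140.00, 85.00).
hole: A = −π·32² = -3216.99, centroid at (133.00, 63.00).
ΣA = 44383.01 mm², ΣAx_c = 6236140.21 mm³, ΣAy_c = 3843329.57 mm³.
x_c = 6236140.21/44383.01 = 140.51 mm; y_c = 3843329.57/44383.01 = 86.59 mm.

x_c = 140.51 mm, y_c = 86.59 mm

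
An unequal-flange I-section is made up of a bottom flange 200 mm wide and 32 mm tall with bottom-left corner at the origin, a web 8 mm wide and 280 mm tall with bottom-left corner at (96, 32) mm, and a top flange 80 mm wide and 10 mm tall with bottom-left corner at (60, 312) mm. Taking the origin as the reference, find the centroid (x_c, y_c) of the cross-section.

x_c = 100.00 mm, y_c = 78.53 mm

bottom flange: A = 200 × 32 = 6400.00, centroid at (100.00, 16.00).
web: A = 8 × 280 = 2240.00, centroid at (100.00, 172.00).
top flange: A = 80 × 10 = 800.00, centroid at (100.00, 317.00).
ΣA = 9440.00 mm²
ΣAx_c = (6400.00)(100.00) + (2240.00)(100.00) + (800.00)(100.00) = 944000.00 mm³
ΣAy_c = (6400.00)(16.00) + (2240.00)(172.00) + (800.00)(317.00) = 741280.00 mm³
x_c = 944000.00 / 9440.00 = 100.00 mm
y_c = 741280.00 / 9440.00 = 78.53 mm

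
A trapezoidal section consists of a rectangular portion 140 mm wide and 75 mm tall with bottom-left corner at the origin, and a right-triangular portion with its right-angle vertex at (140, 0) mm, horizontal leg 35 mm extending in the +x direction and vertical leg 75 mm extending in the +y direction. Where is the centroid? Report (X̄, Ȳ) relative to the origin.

Part | A | x̄ᵢ | ȳᵢ | A·x̄ᵢ | A·ȳᵢ
rectangular portion | 10500.00 | 70.00 | 37.50 | 735000.00 | 393750.00
triangular portion | 1312.50 | 151.67 | 25.00 | 199062.50 | 32812.50
Σ | 11812.50 |  |  | 934062.50 | 426562.50
X̄ = 934062.50 / 11812.50 = 79.07 mm
Ȳ = 426562.50 / 11812.50 = 36.11 mm

X̄ = 79.07 mm, Ȳ = 36.11 mm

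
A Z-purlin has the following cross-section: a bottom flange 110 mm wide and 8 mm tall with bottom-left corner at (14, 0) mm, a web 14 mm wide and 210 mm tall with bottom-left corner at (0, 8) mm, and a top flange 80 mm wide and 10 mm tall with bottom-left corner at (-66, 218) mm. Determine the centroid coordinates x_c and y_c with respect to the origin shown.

bottom flange: A = 110 × 8 = 880.00, centroid at (69.00, 4.00).
web: A = 14 × 210 = 2940.00, centroid at (7.00, 113.00).
top flange: A = 80 × 10 = 800.00, centroid at (-26.00, 223.00).
ΣA = 4620.00 mm²
ΣAx_c = (880.00)(69.00) + (2940.00)(7.00) + (800.00)(-26.00) = 60500.00 mm³
ΣAy_c = (880.00)(4.00) + (2940.00)(113.00) + (800.00)(223.00) = 514140.00 mm³
x_c = 60500.00 / 4620.00 = 13.10 mm
y_c = 514140.00 / 4620.00 = 111.29 mm

x_c = 13.10 mm, y_c = 111.29 mm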